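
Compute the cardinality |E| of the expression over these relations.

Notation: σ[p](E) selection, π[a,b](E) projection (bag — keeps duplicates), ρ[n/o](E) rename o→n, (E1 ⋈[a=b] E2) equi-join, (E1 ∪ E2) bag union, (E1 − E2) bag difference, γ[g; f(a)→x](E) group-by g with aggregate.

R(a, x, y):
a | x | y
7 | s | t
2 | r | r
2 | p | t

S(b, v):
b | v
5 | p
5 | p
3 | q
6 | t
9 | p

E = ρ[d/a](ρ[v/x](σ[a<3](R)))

Per-node cardinality:
  R → 3
  σ[a<3](R) → 2
  ρ[v/x](σ[a<3](R)) → 2
  ρ[d/a](ρ[v/x](σ[a<3](R))) → 2

|E| = 2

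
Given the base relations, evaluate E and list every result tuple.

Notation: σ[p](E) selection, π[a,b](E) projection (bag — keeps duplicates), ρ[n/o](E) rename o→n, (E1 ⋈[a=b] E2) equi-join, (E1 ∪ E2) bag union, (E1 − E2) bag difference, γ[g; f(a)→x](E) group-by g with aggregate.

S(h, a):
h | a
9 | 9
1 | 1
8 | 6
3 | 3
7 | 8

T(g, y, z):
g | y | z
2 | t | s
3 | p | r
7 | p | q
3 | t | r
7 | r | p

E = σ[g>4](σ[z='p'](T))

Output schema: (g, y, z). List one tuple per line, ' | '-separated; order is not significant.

Row counts bottom-up:
  T → 5
  σ[z='p'](T) → 1
  σ[g>4](σ[z='p'](T)) → 1

== RESULT ==
g | y | z
7 | r | p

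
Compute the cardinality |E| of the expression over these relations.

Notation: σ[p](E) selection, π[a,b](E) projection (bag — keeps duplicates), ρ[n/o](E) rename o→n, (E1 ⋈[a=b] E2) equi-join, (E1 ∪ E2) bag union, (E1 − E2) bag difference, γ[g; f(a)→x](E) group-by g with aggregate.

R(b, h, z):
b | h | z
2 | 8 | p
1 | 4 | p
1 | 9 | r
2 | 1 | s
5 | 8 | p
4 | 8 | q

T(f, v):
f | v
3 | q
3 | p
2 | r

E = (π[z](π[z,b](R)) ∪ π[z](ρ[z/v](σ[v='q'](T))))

Row counts bottom-up:
  R → 6
  π[z,b](R) → 6
  π[z](π[z,b](R)) → 6
  T → 3
  σ[v='q'](T) → 1
  ρ[z/v](σ[v='q'](T)) → 1
  π[z](ρ[z/v](σ[v='q'](T))) → 1
  (π[z](π[z,b](R)) ∪ π[z](ρ[z/v](σ[v='q'](T)))) → 7

|E| = 7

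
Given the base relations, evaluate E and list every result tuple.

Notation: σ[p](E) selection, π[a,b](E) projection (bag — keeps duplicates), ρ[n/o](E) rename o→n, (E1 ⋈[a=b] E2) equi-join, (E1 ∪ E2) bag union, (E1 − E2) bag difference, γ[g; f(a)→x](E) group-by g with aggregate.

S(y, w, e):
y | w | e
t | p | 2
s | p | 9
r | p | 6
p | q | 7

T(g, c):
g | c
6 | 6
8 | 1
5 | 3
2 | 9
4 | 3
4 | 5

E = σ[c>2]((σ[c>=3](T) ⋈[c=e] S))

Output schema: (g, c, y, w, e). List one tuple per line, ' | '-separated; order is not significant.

Per-node cardinality:
  T → 6
  σ[c>=3](T) → 5
  S → 4
  (σ[c>=3](T) ⋈[c=e] S) → 2
  σ[c>2]((σ[c>=3](T) ⋈[c=e] S)) → 2

== RESULT ==
g | c | y | w | e
2 | 9 | s | p | 9
6 | 6 | r | p | 6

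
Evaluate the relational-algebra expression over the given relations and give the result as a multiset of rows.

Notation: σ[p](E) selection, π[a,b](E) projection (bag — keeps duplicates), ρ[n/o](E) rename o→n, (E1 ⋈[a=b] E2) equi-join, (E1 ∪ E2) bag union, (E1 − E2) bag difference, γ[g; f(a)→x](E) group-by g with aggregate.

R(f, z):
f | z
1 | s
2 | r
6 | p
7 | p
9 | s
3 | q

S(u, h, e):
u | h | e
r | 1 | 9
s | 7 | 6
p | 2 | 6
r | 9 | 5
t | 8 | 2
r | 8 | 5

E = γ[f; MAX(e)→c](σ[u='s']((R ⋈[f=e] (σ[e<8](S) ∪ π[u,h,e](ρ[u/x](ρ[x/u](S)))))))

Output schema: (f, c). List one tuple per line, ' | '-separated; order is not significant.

Per-node cardinality:
  R → 6
  S → 6
  σ[e<8](S) → 5
  S → 6
  ρ[x/u](S) → 6
  ρ[u/x](ρ[x/u](S)) → 6
  π[u,h,e](ρ[u/x](ρ[x/u](S))) → 6
  (σ[e<8](S) ∪ π[u,h,e](ρ[u/x](ρ[x/u](S)))) → 11
  (R ⋈[f=e] (σ[e<8](S) ∪ π[u,h,e](ρ[u/x](ρ[x/u](S))))) → 7
  σ[u='s']((R ⋈[f=e] (σ[e<8](S) ∪ π[u,h,e](ρ[u/x](ρ[x/u](S)))))) → 2
  γ[f; MAX(e)→c](σ[u='s']((R ⋈[f=e] (σ[e<8](S) ∪ π[u,h,e](ρ[u/x](ρ[x/u](S))))))) → 1

== RESULT ==
f | c
6 | 6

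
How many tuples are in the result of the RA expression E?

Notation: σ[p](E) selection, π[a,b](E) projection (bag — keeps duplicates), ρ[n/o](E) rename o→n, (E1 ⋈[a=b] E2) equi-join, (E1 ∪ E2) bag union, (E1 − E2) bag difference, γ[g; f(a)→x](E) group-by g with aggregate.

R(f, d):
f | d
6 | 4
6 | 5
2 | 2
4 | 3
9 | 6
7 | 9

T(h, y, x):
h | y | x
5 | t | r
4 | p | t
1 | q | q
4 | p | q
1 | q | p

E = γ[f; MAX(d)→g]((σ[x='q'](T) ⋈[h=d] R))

Stepwise |·|:
  T → 5
  σ[x='q'](T) → 2
  R → 6
  (σ[x='q'](T) ⋈[h=d] R) → 1
  γ[f; MAX(d)→g]((σ[x='q'](T) ⋈[h=d] R)) → 1

|E| = 1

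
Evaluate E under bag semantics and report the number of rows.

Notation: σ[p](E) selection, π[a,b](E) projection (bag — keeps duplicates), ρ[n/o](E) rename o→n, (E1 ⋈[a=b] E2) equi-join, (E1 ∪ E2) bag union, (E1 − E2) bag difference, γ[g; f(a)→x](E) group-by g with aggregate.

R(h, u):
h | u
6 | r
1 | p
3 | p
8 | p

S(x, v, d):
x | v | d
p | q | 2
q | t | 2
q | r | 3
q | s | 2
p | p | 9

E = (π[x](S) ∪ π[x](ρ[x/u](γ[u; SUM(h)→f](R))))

Per-node cardinality:
  S → 5
  π[x](S) → 5
  R → 4
  γ[u; SUM(h)→f](R) → 2
  ρ[x/u](γ[u; SUM(h)→f](R)) → 2
  π[x](ρ[x/u](γ[u; SUM(h)→f](R))) → 2
  (π[x](S) ∪ π[x](ρ[x/u](γ[u; SUM(h)→f](R)))) → 7

|E| = 7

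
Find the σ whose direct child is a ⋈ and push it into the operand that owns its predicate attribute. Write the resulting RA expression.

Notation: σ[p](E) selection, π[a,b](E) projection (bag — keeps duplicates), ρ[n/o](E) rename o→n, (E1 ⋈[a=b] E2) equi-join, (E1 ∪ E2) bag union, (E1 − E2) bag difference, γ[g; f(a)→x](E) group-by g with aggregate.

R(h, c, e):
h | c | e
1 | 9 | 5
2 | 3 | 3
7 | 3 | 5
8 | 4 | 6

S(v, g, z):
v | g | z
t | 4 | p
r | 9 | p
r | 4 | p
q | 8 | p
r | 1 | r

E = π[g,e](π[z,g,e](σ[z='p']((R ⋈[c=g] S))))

σ filters on z, owned by the right side.
E' = π[g,e](π[z,g,e]((R ⋈[c=g] σ[z='p'](S))))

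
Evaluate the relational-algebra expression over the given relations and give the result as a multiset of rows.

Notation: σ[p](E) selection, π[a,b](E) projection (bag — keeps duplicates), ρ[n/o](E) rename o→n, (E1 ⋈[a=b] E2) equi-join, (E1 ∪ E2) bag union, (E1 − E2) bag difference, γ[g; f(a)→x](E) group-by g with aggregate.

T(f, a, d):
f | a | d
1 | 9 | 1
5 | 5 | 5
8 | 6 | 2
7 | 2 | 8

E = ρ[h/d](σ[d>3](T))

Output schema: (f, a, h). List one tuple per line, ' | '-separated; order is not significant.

Subexpression sizes:
  T → 4
  σ[d>3](T) → 2
  ρ[h/d](σ[d>3](T)) → 2

== RESULT ==
f | a | h
5 | 5 | 5
7 | 2 | 8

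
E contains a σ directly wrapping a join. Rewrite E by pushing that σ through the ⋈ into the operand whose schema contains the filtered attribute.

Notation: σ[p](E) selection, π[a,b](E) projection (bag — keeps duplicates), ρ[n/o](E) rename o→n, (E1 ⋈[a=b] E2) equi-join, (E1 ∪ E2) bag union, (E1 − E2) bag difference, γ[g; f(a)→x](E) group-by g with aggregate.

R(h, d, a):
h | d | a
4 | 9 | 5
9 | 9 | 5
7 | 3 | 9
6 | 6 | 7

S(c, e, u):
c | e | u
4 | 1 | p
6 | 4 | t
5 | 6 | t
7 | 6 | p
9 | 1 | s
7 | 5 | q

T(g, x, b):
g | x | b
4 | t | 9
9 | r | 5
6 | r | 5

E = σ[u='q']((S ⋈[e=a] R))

σ filters on u, owned by the left side.
E' = (σ[u='q'](S) ⋈[e=a] R)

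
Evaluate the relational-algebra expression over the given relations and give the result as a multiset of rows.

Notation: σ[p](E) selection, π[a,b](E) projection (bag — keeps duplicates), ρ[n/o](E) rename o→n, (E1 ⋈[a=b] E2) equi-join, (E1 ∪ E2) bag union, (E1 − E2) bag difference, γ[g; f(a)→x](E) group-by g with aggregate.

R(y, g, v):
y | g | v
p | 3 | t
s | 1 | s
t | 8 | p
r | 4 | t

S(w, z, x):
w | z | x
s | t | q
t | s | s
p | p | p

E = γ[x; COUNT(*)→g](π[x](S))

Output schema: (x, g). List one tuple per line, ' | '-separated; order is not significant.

Stepwise |·|:
  S → 3
  π[x](S) → 3
  γ[x; COUNT(*)→g](π[x](S)) → 3

== RESULT ==
x | g
p | 1
q | 1
s | 1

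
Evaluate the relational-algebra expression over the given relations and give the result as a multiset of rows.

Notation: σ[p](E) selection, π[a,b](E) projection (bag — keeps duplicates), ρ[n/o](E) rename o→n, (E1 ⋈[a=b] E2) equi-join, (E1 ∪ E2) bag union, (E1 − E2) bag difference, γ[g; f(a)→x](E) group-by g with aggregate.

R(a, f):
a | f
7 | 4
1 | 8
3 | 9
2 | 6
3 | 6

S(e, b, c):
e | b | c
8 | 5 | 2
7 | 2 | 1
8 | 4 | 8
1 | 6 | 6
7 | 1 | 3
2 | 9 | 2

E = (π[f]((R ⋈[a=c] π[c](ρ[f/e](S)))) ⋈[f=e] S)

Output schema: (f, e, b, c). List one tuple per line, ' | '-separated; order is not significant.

Stepwise |·|:
  R → 5
  S → 6
  ρ[f/e](S) → 6
  π[c](ρ[f/e](S)) → 6
  (R ⋈[a=c] π[c](ρ[f/e](S))) → 5
  π[f]((R ⋈[a=c] π[c](ρ[f/e](S)))) → 5
  S → 6
  (π[f]((R ⋈[a=c] π[c](ρ[f/e](S)))) ⋈[f=e] S) → 2

== RESULT ==
f | e | b | c
8 | 8 | 4 | 8
8 | 8 | 5 | 2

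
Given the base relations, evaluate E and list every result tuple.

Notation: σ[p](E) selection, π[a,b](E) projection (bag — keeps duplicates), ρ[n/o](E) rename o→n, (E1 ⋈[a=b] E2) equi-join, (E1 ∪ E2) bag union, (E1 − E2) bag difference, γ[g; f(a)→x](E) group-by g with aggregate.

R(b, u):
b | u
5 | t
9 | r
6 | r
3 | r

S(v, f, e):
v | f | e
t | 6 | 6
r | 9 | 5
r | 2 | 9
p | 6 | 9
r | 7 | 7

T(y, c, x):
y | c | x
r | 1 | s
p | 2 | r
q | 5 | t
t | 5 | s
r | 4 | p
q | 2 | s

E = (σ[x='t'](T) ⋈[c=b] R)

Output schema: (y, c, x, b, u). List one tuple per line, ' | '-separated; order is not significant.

Row counts bottom-up:
  T → 6
  σ[x='t'](T) → 1
  R → 4
  (σ[x='t'](T) ⋈[c=b] R) → 1

== RESULT ==
y | c | x | b | u
q | 5 | t | 5 | t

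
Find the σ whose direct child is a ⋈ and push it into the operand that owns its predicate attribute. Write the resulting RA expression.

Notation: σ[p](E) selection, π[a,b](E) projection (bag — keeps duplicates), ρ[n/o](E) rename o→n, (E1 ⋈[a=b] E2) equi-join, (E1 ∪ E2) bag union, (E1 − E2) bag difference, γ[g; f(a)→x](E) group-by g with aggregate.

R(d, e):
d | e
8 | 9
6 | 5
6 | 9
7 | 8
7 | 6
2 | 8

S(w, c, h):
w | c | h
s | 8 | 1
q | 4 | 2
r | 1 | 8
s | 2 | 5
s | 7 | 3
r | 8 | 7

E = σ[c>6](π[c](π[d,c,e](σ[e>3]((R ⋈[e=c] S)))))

σ filters on e, owned by the left side.
E' = σ[c>6](π[c](π[d,c,e]((σ[e>3](R) ⋈[e=c] S))))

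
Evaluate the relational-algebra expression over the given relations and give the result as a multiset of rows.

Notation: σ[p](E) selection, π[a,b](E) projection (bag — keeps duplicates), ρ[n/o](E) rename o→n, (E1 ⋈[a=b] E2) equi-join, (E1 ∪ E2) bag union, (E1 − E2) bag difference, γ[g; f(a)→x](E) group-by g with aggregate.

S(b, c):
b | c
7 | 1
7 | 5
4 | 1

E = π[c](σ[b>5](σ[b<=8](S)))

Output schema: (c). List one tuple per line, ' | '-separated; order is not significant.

Per-node cardinality:
  S → 3
  σ[b<=8](S) → 3
  σ[b>5](σ[b<=8](S)) → 2
  π[c](σ[b>5](σ[b<=8](S))) → 2

== RESULT ==
c
1
5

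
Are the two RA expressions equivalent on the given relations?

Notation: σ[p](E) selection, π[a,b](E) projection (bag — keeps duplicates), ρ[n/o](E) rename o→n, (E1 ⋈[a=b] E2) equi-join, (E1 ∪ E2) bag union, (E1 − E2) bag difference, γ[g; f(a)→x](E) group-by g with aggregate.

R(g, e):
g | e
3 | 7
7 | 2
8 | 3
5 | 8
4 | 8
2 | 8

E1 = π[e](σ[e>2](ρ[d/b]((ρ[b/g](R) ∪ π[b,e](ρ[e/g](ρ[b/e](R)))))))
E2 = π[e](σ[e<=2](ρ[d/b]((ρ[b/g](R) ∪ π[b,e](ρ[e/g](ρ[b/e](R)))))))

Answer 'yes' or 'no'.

E1 subexpression sizes:
  R → 6
  ρ[b/g](R) → 6
  R → 6
  ρ[b/e](R) → 6
  ρ[e/g](ρ[b/e](R)) → 6
  π[b,e](ρ[e/g](ρ[b/e](R))) → 6
  (ρ[b/g](R) ∪ π[b,e](ρ[e/g](ρ[b/e](R)))) → 12
  ρ[d/b]((ρ[b/g](R) ∪ π[b,e](ρ[e/g](ρ[b/e](R))))) → 12
  σ[e>2](ρ[d/b]((ρ[b/g](R) ∪ π[b,e](ρ[e/g](ρ[b/e](R)))))) → 10
  π[e](σ[e>2](ρ[d/b]((ρ[b/g](R) ∪ π[b,e](ρ[e/g](ρ[b/e](R))))))) → 10
E2 subexpression sizes:
  R → 6
  ρ[b/g](R) → 6
  R → 6
  ρ[b/e](R) → 6
  ρ[e/g](ρ[b/e](R)) → 6
  π[b,e](ρ[e/g](ρ[b/e](R))) → 6
  (ρ[b/g](R) ∪ π[b,e](ρ[e/g](ρ[b/e](R)))) → 12
  ρ[d/b]((ρ[b/g](R) ∪ π[b,e](ρ[e/g](ρ[b/e](R))))) → 12
  σ[e<=2](ρ[d/b]((ρ[b/g](R) ∪ π[b,e](ρ[e/g](ρ[b/e](R)))))) → 2
  π[e](σ[e<=2](ρ[d/b]((ρ[b/g](R) ∪ π[b,e](ρ[e/g](ρ[b/e](R))))))) → 2

E1 result:
e
3
3
4
5
7
7
8
8
8
8
E2 result:
e
2
2
Witness: (7,) appears 2× in E1 but 0× in E2.

no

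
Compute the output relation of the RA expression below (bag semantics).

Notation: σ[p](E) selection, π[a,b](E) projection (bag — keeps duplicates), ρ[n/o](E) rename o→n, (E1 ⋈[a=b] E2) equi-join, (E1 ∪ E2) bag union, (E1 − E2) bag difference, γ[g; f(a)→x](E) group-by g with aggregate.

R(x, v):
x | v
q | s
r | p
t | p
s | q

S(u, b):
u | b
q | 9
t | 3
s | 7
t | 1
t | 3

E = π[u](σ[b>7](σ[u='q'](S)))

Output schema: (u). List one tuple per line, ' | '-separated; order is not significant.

Per-node cardinality:
  S → 5
  σ[u='q'](S) → 1
  σ[b>7](σ[u='q'](S)) → 1
  π[u](σ[b>7](σ[u='q'](S))) → 1

== RESULT ==
u
q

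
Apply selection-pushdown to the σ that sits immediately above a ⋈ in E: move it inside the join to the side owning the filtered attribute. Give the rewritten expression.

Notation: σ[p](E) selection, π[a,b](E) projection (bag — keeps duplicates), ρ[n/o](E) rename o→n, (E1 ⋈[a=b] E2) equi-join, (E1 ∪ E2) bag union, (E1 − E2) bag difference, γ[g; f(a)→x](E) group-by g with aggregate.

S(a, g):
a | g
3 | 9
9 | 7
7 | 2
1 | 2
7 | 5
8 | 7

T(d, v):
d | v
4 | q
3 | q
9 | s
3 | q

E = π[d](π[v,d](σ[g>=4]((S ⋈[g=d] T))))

σ filters on g, owned by the left side.
E' = π[d](π[v,d]((σ[g>=4](S) ⋈[g=d] T)))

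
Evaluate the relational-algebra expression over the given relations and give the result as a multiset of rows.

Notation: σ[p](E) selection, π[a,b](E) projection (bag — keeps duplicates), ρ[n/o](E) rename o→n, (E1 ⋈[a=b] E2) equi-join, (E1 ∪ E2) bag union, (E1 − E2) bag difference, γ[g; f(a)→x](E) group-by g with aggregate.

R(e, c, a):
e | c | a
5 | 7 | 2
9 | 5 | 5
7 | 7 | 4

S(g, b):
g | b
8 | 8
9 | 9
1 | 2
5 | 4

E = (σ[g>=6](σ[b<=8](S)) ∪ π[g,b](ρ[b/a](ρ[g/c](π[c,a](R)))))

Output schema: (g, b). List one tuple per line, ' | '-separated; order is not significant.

Row counts bottom-up:
  S → 4
  σ[b<=8](S) → 3
  σ[g>=6](σ[b<=8](S)) → 1
  R → 3
  π[c,a](R) → 3
  ρ[g/c](π[c,a](R)) → 3
  ρ[b/a](ρ[g/c](π[c,a](R))) → 3
  π[g,b](ρ[b/a](ρ[g/c](π[c,a](R)))) → 3
  (σ[g>=6](σ[b<=8](S)) ∪ π[g,b](ρ[b/a](ρ[g/c](π[c,a](R))))) → 4

== RESULT ==
g | b
5 | 5
7 | 2
7 | 4
8 | 8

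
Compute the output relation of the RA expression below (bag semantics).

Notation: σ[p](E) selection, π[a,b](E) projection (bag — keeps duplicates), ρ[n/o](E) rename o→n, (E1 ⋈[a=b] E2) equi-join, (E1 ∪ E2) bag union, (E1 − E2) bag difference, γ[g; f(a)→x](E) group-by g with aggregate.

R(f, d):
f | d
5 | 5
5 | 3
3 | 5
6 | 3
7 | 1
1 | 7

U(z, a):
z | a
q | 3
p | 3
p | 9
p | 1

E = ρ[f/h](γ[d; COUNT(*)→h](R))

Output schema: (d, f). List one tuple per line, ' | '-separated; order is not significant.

Subexpression sizes:
  R → 6
  γ[d; COUNT(*)→h](R) → 4
  ρ[f/h](γ[d; COUNT(*)→h](R)) → 4

== RESULT ==
d | f
1 | 1
3 | 2
5 | 2
7 | 1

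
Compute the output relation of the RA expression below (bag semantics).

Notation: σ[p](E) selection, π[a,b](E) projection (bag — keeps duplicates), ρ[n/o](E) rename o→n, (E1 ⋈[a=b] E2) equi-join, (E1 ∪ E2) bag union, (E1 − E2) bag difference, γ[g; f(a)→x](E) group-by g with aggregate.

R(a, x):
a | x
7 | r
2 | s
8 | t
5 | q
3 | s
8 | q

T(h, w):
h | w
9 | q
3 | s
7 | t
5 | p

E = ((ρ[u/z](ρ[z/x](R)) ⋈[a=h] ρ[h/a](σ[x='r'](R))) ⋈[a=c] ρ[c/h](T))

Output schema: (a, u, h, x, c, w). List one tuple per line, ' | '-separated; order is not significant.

Row counts bottom-up:
  R → 6
  ρ[z/x](R) → 6
  ρ[u/z](ρ[z/x](R)) → 6
  R → 6
  σ[x='r'](R) → 1
  ρ[h/a](σ[x='r'](R)) → 1
  (ρ[u/z](ρ[z/x](R)) ⋈[a=h] ρ[h/a](σ[x='r'](R))) → 1
  T → 4
  ρ[c/h](T) → 4
  ((ρ[u/z](ρ[z/x](R)) ⋈[a=h] ρ[h/a](σ[x='r'](R))) ⋈[a=c] ρ[c/h](T)) → 1

== RESULT ==
a | u | h | x | c | w
7 | r | 7 | r | 7 | t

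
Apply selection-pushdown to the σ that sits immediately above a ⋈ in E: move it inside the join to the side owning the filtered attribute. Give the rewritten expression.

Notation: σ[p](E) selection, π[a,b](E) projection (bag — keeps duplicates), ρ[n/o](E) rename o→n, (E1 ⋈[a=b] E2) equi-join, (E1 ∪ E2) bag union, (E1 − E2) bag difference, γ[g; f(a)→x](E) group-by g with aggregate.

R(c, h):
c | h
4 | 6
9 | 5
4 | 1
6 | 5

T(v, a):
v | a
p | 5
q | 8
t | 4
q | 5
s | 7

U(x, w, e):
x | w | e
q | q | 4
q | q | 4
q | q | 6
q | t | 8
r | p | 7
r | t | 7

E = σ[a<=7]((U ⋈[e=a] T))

σ filters on a, owned by the right side.
E' = (U ⋈[e=a] σ[a<=7](T))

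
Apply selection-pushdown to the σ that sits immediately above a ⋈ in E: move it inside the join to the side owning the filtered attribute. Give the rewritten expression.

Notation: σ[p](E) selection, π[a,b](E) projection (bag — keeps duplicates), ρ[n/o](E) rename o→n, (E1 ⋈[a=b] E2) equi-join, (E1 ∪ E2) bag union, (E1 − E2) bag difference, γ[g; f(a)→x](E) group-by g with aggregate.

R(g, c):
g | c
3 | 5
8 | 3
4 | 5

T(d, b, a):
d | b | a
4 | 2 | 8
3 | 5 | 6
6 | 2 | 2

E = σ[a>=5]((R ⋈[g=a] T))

σ filters on a, owned by the right side.
E' = (R ⋈[g=a] σ[a>=5](T))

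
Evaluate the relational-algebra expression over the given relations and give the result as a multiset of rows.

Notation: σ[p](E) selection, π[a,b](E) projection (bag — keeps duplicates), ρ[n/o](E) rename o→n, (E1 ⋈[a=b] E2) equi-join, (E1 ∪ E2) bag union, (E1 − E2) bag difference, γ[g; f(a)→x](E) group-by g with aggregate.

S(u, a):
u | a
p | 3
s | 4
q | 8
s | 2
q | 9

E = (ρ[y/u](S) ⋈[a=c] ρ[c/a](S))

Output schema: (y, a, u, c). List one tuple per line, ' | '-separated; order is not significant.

Stepwise |·|:
  S → 5
  ρ[y/u](S) → 5
  S → 5
  ρ[c/a](S) → 5
  (ρ[y/u](S) ⋈[a=c] ρ[c/a](S)) → 5

== RESULT ==
y | a | u | c
p | 3 | p | 3
q | 8 | q | 8
q | 9 | q | 9
s | 2 | s | 2
s | 4 | s | 4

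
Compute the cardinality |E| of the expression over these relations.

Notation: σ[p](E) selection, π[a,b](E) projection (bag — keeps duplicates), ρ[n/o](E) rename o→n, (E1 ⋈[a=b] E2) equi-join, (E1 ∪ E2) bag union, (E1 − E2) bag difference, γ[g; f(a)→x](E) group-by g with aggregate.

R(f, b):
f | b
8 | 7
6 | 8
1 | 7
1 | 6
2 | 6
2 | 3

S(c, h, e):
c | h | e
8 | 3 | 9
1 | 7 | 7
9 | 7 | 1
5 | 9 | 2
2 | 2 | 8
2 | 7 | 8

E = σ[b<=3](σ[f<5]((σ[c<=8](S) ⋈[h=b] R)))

Row counts bottom-up:
  S → 6
  σ[c<=8](S) → 5
  R → 6
  (σ[c<=8](S) ⋈[h=b] R) → 5
  σ[f<5]((σ[c<=8](S) ⋈[h=b] R)) → 3
  σ[b<=3](σ[f<5]((σ[c<=8](S) ⋈[h=b] R))) → 1

|E| = 1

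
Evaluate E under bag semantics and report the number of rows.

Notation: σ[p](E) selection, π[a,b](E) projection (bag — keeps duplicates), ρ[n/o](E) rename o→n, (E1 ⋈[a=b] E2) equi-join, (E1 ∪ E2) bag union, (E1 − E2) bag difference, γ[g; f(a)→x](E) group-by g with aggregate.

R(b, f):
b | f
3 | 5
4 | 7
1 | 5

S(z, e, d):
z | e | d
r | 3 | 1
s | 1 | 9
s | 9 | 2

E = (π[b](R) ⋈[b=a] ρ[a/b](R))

Per-node cardinality:
  R → 3
  π[b](R) → 3
  R → 3
  ρ[a/b](R) → 3
  (π[b](R) ⋈[b=a] ρ[a/b](R)) → 3

|E| = 3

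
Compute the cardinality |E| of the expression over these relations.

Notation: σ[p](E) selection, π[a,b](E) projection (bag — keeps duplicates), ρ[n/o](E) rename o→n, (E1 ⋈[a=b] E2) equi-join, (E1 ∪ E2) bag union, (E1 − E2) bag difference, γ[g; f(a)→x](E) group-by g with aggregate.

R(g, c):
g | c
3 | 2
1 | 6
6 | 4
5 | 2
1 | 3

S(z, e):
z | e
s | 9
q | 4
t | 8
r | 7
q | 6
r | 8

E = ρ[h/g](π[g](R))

Per-node cardinality:
  R → 5
  π[g](R) → 5
  ρ[h/g](π[g](R)) → 5

|E| = 5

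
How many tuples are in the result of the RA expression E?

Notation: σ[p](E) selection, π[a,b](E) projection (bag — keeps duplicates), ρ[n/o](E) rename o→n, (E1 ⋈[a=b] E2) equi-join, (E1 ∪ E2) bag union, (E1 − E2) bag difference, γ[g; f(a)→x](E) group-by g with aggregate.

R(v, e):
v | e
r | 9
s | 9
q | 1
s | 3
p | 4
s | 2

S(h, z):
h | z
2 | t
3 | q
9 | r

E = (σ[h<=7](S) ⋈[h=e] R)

Row counts bottom-up:
  S → 3
  σ[h<=7](S) → 2
  R → 6
  (σ[h<=7](S) ⋈[h=e] R) → 2

|E| = 2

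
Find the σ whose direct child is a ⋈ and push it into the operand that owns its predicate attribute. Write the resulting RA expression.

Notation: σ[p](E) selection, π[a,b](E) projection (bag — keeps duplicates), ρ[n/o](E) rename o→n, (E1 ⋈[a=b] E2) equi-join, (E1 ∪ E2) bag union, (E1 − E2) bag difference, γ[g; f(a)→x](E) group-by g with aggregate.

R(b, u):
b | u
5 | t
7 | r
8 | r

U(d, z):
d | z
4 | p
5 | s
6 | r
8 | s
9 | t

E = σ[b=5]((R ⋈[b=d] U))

σ filters on b, owned by the left side.
E' = (σ[b=5](R) ⋈[b=d] U)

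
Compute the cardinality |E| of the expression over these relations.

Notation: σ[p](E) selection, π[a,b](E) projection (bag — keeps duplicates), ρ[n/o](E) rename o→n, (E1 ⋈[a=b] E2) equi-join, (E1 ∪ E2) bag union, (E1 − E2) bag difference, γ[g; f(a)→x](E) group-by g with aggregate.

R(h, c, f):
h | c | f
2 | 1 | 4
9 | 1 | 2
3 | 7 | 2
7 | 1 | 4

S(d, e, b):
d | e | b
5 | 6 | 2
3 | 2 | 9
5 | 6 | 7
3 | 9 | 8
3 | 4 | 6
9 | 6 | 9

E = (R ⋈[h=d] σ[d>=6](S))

Row counts bottom-up:
  R → 4
  S → 6
  σ[d>=6](S) → 1
  (R ⋈[h=d] σ[d>=6](S)) → 1

|E| = 1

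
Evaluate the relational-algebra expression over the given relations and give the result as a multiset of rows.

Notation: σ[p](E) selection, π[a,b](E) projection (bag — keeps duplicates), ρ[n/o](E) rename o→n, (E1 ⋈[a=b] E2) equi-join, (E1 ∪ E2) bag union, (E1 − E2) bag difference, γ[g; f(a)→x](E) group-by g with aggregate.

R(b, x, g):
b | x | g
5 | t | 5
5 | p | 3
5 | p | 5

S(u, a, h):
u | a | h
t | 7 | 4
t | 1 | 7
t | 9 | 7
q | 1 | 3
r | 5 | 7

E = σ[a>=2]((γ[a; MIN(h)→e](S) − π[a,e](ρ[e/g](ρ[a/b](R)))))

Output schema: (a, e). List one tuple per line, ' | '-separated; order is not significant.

Subexpression sizes:
  S → 5
  γ[a; MIN(h)→e](S) → 4
  R → 3
  ρ[a/b](R) → 3
  ρ[e/g](ρ[a/b](R)) → 3
  π[a,e](ρ[e/g](ρ[a/b](R))) → 3
  (γ[a; MIN(h)→e](S) − π[a,e](ρ[e/g](ρ[a/b](R)))) → 4
  σ[a>=2]((γ[a; MIN(h)→e](S) − π[a,e](ρ[e/g](ρ[a/b](R))))) → 3

== RESULT ==
a | e
5 | 7
7 | 4
9 | 7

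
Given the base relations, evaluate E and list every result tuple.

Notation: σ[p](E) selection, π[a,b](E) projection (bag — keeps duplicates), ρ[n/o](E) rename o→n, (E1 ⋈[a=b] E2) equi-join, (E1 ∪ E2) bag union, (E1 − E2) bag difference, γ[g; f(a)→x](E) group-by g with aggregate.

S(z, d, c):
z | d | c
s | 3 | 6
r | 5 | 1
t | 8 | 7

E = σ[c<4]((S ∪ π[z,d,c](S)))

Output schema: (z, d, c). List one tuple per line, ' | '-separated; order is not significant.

Subexpression sizes:
  S → 3
  S → 3
  π[z,d,c](S) → 3
  (S ∪ π[z,d,c](S)) → 6
  σ[c<4]((S ∪ π[z,d,c](S))) → 2

== RESULT ==
z | d | c
r | 5 | 1
r | 5 | 1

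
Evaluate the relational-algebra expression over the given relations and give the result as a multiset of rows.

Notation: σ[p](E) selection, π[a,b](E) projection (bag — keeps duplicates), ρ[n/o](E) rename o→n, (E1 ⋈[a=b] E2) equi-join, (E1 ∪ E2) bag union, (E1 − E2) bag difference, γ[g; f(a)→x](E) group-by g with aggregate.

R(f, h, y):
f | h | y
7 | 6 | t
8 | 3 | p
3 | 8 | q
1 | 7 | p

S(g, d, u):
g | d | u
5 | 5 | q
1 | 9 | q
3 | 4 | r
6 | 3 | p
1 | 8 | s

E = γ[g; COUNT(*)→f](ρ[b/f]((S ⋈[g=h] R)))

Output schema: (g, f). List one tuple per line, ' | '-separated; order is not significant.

Row counts bottom-up:
  S → 5
  R → 4
  (S ⋈[g=h] R) → 2
  ρ[b/f]((S ⋈[g=h] R)) → 2
  γ[g; COUNT(*)→f](ρ[b/f]((S ⋈[g=h] R))) → 2

== RESULT ==
g | f
3 | 1
6 | 1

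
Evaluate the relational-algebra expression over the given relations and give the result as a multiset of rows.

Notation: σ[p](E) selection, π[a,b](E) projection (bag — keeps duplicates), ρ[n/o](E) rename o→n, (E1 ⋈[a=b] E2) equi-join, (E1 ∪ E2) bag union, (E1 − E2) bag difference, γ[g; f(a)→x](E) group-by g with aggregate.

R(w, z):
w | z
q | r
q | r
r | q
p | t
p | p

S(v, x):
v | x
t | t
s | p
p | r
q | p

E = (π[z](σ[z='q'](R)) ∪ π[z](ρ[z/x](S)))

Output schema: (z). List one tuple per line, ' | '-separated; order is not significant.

Subexpression sizes:
  R → 5
  σ[z='q'](R) → 1
  π[z](σ[z='q'](R)) → 1
  S → 4
  ρ[z/x](S) → 4
  π[z](ρ[z/x](S)) → 4
  (π[z](σ[z='q'](R)) ∪ π[z](ρ[z/x](S))) → 5

== RESULT ==
z
p
p
q
r
t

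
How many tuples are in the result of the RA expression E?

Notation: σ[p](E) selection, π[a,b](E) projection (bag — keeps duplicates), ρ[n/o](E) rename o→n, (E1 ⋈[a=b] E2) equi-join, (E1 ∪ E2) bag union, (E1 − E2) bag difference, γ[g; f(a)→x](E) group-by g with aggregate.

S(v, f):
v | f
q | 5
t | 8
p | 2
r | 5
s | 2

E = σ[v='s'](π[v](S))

Row counts bottom-up:
  S → 5
  π[v](S) → 5
  σ[v='s'](π[v](S)) → 1

|E| = 1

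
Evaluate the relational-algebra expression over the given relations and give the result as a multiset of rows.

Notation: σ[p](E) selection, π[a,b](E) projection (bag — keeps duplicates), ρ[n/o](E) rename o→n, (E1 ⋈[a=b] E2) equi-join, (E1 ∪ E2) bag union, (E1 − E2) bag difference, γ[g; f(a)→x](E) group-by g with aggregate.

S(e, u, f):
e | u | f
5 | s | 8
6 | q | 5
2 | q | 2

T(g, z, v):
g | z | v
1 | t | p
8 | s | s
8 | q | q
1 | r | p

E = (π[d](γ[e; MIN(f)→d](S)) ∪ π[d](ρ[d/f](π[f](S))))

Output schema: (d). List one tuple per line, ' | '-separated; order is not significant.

Subexpression sizes:
  S → 3
  γ[e; MIN(f)→d](S) → 3
  π[d](γ[e; MIN(f)→d](S)) → 3
  S → 3
  π[f](S) → 3
  ρ[d/f](π[f](S)) → 3
  π[d](ρ[d/f](π[f](S))) → 3
  (π[d](γ[e; MIN(f)→d](S)) ∪ π[d](ρ[d/f](π[f](S)))) → 6

== RESULT ==
d
2
2
5
5
8
8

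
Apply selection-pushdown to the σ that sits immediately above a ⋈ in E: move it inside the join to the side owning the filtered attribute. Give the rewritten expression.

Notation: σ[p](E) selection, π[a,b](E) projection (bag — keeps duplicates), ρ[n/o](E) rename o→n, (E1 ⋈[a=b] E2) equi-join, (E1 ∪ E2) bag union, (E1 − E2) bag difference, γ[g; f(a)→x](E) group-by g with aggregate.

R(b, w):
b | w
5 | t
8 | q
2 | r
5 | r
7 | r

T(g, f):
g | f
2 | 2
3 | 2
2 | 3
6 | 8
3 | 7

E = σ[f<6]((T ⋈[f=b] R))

σ filters on f, owned by the left side.
E' = (σ[f<6](T) ⋈[f=b] R)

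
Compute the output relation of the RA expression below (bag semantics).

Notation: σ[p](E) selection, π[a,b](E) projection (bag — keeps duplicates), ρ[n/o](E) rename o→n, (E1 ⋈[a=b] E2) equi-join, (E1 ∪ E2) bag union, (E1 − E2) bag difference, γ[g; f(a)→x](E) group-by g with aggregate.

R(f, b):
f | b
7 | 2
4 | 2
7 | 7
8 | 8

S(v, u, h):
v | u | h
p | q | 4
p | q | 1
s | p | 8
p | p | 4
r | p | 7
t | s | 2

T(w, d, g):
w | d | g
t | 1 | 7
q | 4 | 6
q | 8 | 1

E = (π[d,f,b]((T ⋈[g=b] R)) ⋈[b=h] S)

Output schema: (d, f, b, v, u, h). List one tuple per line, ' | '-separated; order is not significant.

Stepwise |·|:
  T → 3
  R → 4
  (T ⋈[g=b] R) → 1
  π[d,f,b]((T ⋈[g=b] R)) → 1
  S → 6
  (π[d,f,b]((T ⋈[g=b] R)) ⋈[b=h] S) → 1

== RESULT ==
d | f | b | v | u | h
1 | 7 | 7 | r | p | 7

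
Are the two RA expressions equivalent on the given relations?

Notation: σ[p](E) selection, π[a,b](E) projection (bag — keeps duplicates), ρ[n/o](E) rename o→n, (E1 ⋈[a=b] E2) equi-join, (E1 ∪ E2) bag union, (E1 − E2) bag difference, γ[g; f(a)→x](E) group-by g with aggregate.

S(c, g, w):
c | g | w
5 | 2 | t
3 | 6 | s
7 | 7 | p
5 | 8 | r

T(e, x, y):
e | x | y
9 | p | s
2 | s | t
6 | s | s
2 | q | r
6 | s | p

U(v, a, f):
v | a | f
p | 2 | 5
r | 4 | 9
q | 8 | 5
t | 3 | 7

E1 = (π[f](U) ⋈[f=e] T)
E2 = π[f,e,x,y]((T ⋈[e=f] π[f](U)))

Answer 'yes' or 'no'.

E1 subexpression sizes:
  U → 4
  π[f](U) → 4
  T → 5
  (π[f](U) ⋈[f=e] T) → 1
E2 subexpression sizes:
  T → 5
  U → 4
  π[f](U) → 4
  (T ⋈[e=f] π[f](U)) → 1
  π[f,e,x,y]((T ⋈[e=f] π[f](U))) → 1

E1 and E2 produce the same multiset:
f | e | x | y
9 | 9 | p | s

yes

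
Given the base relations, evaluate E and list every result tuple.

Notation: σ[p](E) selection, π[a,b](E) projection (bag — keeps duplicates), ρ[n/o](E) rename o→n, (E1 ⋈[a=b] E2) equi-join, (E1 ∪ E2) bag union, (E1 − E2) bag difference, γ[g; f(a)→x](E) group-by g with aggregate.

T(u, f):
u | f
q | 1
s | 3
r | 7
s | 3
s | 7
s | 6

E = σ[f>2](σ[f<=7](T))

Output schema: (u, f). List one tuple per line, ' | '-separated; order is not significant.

Per-node cardinality:
  T → 6
  σ[f<=7](T) → 6
  σ[f>2](σ[f<=7](T)) → 5

== RESULT ==
u | f
r | 7
s | 3
s | 3
s | 6
s | 7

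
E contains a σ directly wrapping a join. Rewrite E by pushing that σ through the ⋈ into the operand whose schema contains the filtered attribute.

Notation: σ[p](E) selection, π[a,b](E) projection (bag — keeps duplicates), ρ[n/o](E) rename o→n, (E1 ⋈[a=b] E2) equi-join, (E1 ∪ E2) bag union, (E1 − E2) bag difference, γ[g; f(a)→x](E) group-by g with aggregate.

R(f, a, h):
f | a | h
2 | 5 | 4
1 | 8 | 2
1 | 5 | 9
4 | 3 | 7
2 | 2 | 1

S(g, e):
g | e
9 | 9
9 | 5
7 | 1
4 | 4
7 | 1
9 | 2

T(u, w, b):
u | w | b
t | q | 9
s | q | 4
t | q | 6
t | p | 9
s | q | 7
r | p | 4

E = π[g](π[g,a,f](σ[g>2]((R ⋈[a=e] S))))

σ filters on g, owned by the right side.
E' = π[g](π[g,a,f]((R ⋈[a=e] σ[g>2](S))))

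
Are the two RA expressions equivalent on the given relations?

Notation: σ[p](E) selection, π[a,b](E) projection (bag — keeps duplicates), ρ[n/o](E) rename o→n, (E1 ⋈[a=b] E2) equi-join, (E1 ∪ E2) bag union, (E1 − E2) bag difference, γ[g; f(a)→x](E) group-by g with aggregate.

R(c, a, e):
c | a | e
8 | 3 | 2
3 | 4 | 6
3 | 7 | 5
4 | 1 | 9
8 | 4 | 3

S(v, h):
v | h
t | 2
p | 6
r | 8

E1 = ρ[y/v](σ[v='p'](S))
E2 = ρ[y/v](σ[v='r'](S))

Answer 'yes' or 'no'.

E1 subexpression sizes:
  S → 3
  σ[v='p'](S) → 1
  ρ[y/v](σ[v='p'](S)) → 1
E2 subexpression sizes:
  S → 3
  σ[v='r'](S) → 1
  ρ[y/v](σ[v='r'](S)) → 1

E1 result:
y | h
p | 6
E2 result:
y | h
r | 8
Witness: ('r', 8) appears 0× in E1 but 1× in E2.

no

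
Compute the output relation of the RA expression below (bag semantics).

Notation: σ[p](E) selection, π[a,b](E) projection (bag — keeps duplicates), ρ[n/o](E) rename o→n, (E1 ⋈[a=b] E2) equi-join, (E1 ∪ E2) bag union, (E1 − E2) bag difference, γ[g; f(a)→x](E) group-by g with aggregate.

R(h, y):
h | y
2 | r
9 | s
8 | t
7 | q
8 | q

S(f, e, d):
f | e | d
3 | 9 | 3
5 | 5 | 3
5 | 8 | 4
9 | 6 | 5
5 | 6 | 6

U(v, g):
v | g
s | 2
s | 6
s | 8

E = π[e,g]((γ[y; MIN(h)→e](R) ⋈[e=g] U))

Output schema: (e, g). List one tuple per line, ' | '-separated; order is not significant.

Per-node cardinality:
  R → 5
  γ[y; MIN(h)→e](R) → 4
  U → 3
  (γ[y; MIN(h)→e](R) ⋈[e=g] U) → 2
  π[e,g]((γ[y; MIN(h)→e](R) ⋈[e=g] U)) → 2

== RESULT ==
e | g
2 | 2
8 | 8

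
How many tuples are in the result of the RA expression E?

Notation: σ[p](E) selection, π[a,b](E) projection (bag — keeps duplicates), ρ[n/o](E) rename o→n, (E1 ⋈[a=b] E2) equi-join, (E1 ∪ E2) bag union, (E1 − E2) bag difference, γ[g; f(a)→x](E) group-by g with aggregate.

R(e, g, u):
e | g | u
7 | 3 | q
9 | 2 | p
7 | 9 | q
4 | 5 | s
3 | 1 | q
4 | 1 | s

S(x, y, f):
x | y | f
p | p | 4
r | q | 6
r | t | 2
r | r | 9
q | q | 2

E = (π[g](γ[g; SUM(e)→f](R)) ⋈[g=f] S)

Per-node cardinality:
  R → 6
  γ[g; SUM(e)→f](R) → 5
  π[g](γ[g; SUM(e)→f](R)) → 5
  S → 5
  (π[g](γ[g; SUM(e)→f](R)) ⋈[g=f] S) → 3

|E| = 3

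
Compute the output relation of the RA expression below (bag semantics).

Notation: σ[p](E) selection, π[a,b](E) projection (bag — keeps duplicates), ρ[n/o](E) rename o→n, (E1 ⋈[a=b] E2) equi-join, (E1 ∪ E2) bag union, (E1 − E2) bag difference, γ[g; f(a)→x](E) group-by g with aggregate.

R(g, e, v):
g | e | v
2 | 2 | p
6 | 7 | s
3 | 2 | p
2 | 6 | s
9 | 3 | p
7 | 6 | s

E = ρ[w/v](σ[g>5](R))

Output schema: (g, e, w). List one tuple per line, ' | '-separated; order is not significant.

Stepwise |·|:
  R → 6
  σ[g>5](R) → 3
  ρ[w/v](σ[g>5](R)) → 3

== RESULT ==
g | e | w
6 | 7 | s
7 | 6 | s
9 | 3 | p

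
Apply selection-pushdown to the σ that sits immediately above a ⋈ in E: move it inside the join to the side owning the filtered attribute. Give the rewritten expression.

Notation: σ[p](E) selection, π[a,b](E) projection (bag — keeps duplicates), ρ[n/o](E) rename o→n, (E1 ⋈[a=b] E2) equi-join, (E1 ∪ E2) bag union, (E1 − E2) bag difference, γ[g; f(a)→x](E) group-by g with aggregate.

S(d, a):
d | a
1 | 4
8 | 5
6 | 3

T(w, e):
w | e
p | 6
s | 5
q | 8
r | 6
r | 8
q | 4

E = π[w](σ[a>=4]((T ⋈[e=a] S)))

σ filters on a, owned by the right side.
E' = π[w]((T ⋈[e=a] σ[a>=4](S)))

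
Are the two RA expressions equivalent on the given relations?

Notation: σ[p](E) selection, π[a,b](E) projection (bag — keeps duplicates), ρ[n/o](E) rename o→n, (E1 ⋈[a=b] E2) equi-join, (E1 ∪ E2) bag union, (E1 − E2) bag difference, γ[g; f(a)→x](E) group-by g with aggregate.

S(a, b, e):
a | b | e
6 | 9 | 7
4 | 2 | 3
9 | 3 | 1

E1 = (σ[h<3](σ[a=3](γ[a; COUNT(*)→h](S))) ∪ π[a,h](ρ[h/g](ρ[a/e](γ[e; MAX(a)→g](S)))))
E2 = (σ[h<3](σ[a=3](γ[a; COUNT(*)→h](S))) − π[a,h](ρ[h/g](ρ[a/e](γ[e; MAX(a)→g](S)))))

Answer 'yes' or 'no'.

E1 row counts bottom-up:
  S → 3
  γ[a; COUNT(*)→h](S) → 3
  σ[a=3](γ[a; COUNT(*)→h](S)) → 0
  σ[h<3](σ[a=3](γ[a; COUNT(*)→h](S))) → 0
  S → 3
  γ[e; MAX(a)→g](S) → 3
  ρ[a/e](γ[e; MAX(a)→g](S)) → 3
  ρ[h/g](ρ[a/e](γ[e; MAX(a)→g](S))) → 3
  π[a,h](ρ[h/g](ρ[a/e](γ[e; MAX(a)→g](S)))) → 3
  (σ[h<3](σ[a=3](γ[a; COUNT(*)→h](S))) ∪ π[a,h](ρ[h/g](ρ[a/e](γ[e; MAX(a)→g](S))))) → 3
E2 row counts bottom-up:
  S → 3
  γ[a; COUNT(*)→h](S) → 3
  σ[a=3](γ[a; COUNT(*)→h](S)) → 0
  σ[h<3](σ[a=3](γ[a; COUNT(*)→h](S))) → 0
  S → 3
  γ[e; MAX(a)→g](S) → 3
  ρ[a/e](γ[e; MAX(a)→g](S)) → 3
  ρ[h/g](ρ[a/e](γ[e; MAX(a)→g](S))) → 3
  π[a,h](ρ[h/g](ρ[a/e](γ[e; MAX(a)→g](S)))) → 3
  (σ[h<3](σ[a=3](γ[a; COUNT(*)→h](S))) − π[a,h](ρ[h/g](ρ[a/e](γ[e; MAX(a)→g](S))))) → 0

E1 result:
a | h
1 | 9
3 | 4
7 | 6
E2 result:
a | h
(0 rows)
Witness: (7, 6) appears 1× in E1 but 0× in E2.

no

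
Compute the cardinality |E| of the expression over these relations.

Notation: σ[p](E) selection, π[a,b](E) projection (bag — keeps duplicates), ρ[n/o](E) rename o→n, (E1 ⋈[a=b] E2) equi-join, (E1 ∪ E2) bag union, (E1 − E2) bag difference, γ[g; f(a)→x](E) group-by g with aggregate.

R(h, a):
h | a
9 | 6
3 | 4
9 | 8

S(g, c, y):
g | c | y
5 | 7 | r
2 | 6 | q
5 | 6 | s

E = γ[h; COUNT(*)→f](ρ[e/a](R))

Per-node cardinality:
  R → 3
  ρ[e/a](R) → 3
  γ[h; COUNT(*)→f](ρ[e/a](R)) → 2

|E| = 2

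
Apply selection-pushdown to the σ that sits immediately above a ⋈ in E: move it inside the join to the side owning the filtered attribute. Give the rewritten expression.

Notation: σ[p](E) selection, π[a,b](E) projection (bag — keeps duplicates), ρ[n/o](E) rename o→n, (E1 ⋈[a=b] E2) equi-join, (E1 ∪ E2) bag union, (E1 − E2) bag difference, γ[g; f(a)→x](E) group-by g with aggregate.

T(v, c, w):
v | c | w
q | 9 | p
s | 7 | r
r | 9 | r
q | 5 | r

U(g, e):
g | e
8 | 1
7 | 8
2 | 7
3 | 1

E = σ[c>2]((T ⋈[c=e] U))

σ filters on c, owned by the left side.
E' = (σ[c>2](T) ⋈[c=e] U)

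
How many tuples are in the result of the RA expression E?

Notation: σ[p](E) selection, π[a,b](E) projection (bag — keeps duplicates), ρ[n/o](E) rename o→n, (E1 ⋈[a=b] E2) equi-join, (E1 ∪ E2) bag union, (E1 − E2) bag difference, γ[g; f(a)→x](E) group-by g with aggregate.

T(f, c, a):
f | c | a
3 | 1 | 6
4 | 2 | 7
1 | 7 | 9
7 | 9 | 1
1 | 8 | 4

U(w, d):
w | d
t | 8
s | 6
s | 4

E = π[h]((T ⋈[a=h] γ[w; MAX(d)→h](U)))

Subexpression sizes:
  T → 5
  U → 3
  γ[w; MAX(d)→h](U) → 2
  (T ⋈[a=h] γ[w; MAX(d)→h](U)) → 1
  π[h]((T ⋈[a=h] γ[w; MAX(d)→h](U))) → 1

|E| = 1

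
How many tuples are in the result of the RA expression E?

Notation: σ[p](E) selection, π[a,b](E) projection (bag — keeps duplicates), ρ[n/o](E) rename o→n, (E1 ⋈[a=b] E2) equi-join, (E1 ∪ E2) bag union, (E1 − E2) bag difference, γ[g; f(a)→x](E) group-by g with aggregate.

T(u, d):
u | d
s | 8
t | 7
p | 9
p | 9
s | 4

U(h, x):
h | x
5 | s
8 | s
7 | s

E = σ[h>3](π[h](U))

Subexpression sizes:
  U → 3
  π[h](U) → 3
  σ[h>3](π[h](U)) → 3

|E| = 3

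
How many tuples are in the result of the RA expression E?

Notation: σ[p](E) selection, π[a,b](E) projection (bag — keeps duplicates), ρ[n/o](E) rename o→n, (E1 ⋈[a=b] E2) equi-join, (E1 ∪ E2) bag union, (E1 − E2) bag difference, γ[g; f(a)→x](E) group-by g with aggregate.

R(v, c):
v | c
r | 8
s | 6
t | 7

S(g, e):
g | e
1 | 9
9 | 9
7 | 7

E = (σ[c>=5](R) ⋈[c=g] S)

Subexpression sizes:
  R → 3
  σ[c>=5](R) → 3
  S → 3
  (σ[c>=5](R) ⋈[c=g] S) → 1

|E| = 1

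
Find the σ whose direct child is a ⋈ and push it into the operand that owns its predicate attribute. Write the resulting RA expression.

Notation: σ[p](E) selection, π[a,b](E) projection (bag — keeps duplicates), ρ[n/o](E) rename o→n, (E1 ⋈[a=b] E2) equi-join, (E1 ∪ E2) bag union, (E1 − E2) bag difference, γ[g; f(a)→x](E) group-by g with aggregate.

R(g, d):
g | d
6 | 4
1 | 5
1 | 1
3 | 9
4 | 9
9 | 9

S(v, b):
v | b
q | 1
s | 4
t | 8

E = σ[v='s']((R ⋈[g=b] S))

σ filters on v, owned by the right side.
E' = (R ⋈[g=b] σ[v='s'](S))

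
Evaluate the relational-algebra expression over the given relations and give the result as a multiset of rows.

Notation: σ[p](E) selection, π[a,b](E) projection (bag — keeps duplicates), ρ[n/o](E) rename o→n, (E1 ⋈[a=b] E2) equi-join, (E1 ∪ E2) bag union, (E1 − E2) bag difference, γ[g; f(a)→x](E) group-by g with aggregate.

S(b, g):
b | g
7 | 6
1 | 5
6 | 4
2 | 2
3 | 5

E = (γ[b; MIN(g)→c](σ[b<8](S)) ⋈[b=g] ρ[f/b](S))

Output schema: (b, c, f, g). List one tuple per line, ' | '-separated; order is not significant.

Row counts bottom-up:
  S → 5
  σ[b<8](S) → 5
  γ[b; MIN(g)→c](σ[b<8](S)) → 5
  S → 5
  ρ[f/b](S) → 5
  (γ[b; MIN(g)→c](σ[b<8](S)) ⋈[b=g] ρ[f/b](S)) → 2

== RESULT ==
b | c | f | g
2 | 2 | 2 | 2
6 | 4 | 7 | 6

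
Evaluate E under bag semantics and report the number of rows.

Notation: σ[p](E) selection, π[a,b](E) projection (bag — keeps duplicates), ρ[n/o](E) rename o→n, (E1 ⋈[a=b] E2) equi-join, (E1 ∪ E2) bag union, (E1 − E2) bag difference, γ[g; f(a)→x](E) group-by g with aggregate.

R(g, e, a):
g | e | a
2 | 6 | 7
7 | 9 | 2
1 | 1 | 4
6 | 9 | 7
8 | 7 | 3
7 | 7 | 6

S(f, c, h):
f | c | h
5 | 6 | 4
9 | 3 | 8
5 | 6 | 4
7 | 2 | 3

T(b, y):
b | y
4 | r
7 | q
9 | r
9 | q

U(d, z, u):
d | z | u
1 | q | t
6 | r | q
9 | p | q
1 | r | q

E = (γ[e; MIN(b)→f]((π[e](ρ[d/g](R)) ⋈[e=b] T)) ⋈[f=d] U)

Stepwise |·|:
  R → 6
  ρ[d/g](R) → 6
  π[e](ρ[d/g](R)) → 6
  T → 4
  (π[e](ρ[d/g](R)) ⋈[e=b] T) → 6
  γ[e; MIN(b)→f]((π[e](ρ[d/g](R)) ⋈[e=b] T)) → 2
  U → 4
  (γ[e; MIN(b)→f]((π[e](ρ[d/g](R)) ⋈[e=b] T)) ⋈[f=d] U) → 1

|E| = 1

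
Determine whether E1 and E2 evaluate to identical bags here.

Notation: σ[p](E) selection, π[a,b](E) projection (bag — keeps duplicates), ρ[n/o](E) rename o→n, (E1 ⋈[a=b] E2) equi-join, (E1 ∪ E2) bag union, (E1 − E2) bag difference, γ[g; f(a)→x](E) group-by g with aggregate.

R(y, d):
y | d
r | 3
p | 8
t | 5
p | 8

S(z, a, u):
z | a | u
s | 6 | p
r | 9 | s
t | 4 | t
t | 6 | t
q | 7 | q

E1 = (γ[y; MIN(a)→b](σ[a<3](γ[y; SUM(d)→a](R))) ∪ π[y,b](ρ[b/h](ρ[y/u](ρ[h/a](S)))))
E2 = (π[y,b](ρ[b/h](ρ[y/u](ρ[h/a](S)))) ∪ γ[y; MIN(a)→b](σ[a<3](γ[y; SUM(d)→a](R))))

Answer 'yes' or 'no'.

E1 per-node cardinality:
  R → 4
  γ[y; SUM(d)→a](R) → 3
  σ[a<3](γ[y; SUM(d)→a](R)) → 0
  γ[y; MIN(a)→b](σ[a<3](γ[y; SUM(d)→a](R))) → 0
  S → 5
  ρ[h/a](S) → 5
  ρ[y/u](ρ[h/a](S)) → 5
  ρ[b/h](ρ[y/u](ρ[h/a](S))) → 5
  π[y,b](ρ[b/h](ρ[y/u](ρ[h/a](S)))) → 5
  (γ[y; MIN(a)→b](σ[a<3](γ[y; SUM(d)→a](R))) ∪ π[y,b](ρ[b/h](ρ[y/u](ρ[h/a](S))))) → 5
E2 per-node cardinality:
  S → 5
  ρ[h/a](S) → 5
  ρ[y/u](ρ[h/a](S)) → 5
  ρ[b/h](ρ[y/u](ρ[h/a](S))) → 5
  π[y,b](ρ[b/h](ρ[y/u](ρ[h/a](S)))) → 5
  R → 4
  γ[y; SUM(d)→a](R) → 3
  σ[a<3](γ[y; SUM(d)→a](R)) → 0
  γ[y; MIN(a)→b](σ[a<3](γ[y; SUM(d)→a](R))) → 0
  (π[y,b](ρ[b/h](ρ[y/u](ρ[h/a](S)))) ∪ γ[y; MIN(a)→b](σ[a<3](γ[y; SUM(d)→a](R)))) → 5

E1 and E2 produce the same multiset:
y | b
p | 6
q | 7
s | 9
t | 4
t | 6

yes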